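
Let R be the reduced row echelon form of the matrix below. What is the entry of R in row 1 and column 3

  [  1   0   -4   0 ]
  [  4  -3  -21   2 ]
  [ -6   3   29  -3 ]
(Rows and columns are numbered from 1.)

Subtract 4 times R1 from R2.
  [  1   0  -4   0 ]
  [  0  -3  -5   2 ]
  [ -6   3  29  -3 ]
Add 6 times R1 to R3.
  [ 1   0  -4   0 ]
  [ 0  -3  -5   2 ]
  [ 0   3   5  -3 ]
Multiply R2 by -1/3.
  [ 1  0   -4     0 ]
  [ 0  1  5/3  -2/3 ]
  [ 0  3    5    -3 ]
Subtract 3 times R2 from R3.
  [ 1  0   -4     0 ]
  [ 0  1  5/3  -2/3 ]
  [ 0  0    0    -1 ]
Multiply R3 by -1.
  [ 1  0   -4     0 ]
  [ 0  1  5/3  -2/3 ]
  [ 0  0    0     1 ]
Add 2/3 times R3 to R2.
  [ 1  0   -4  0 ]
  [ 0  1  5/3  0 ]
  [ 0  0    0  1 ]

-4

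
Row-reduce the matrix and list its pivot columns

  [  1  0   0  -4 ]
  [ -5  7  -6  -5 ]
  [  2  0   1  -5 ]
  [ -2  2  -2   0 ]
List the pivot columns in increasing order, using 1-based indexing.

R2 ← R2 + 5·R1
R3 ← R3 − 2·R1
R4 ← R4 + 2·R1
R2 ← 1/7·R2
R4 ← R4 − 2·R2
R4 ← R4 + 2/7·R3
R2 ← R2 + 6/7·R3
Pivot columns are the columns containing a leading 1.

1, 2, 3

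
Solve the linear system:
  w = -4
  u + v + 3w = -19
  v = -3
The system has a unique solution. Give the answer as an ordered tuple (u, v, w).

Form the augmented matrix and row-reduce:
  [ 0  0  1  |   -4 ]
  [ 1  1  3  |  -19 ]
  [ 0  1  0  |   -3 ]
Swap ρ1 and ρ2.
  [ 1  1  3  |  -19 ]
  [ 0  0  1  |   -4 ]
  [ 0  1  0  |   -3 ]
Swap ρ2 and ρ3.
  [ 1  1  3  |  -19 ]
  [ 0  1  0  |   -3 ]
  [ 0  0  1  |   -4 ]
Subtract 3 times ρ3 from ρ1.
  [ 1  1  0  |  -7 ]
  [ 0  1  0  |  -3 ]
  [ 0  0  1  |  -4 ]
Subtract ρ2 from ρ1.
  [ 1  0  0  |  -4 ]
  [ 0  1  0  |  -3 ]
  [ 0  0  1  |  -4 ]
Reading off the last column: u = -4, v = -3, w = -4.

(-4, -3, -4)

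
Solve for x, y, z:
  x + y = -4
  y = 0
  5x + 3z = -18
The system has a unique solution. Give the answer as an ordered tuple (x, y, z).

Form the augmented matrix and row-reduce:
  [ 1  1  0  |   -4 ]
  [ 0  1  0  |    0 ]
  [ 5  0  3  |  -18 ]
r3 ← r3 − 5·r1
  [ 1   1  0  |  -4 ]
  [ 0   1  0  |   0 ]
  [ 0  -5  3  |   2 ]
r3 ← r3 + 5·r2
  [ 1  1  0  |  -4 ]
  [ 0  1  0  |   0 ]
  [ 0  0  3  |   2 ]
r3 ← 1/3·r3
  [ 1  1  0  |   -4 ]
  [ 0  1  0  |    0 ]
  [ 0  0  1  |  2/3 ]
r1 ← r1 − r2
  [ 1  0  0  |   -4 ]
  [ 0  1  0  |    0 ]
  [ 0  0  1  |  2/3 ]
Reading off the last column: x = -4, y = 0, z = 2/3.

(-4, 0, 2/3)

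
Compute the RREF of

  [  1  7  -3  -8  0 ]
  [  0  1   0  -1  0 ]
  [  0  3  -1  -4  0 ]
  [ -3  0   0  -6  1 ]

Add 3 times R1 to R4.
  [ 1   7  -3   -8  0 ]
  [ 0   1   0   -1  0 ]
  [ 0   3  -1   -4  0 ]
  [ 0  21  -9  -30  1 ]
Subtract 3 times R2 from R3.
  [ 1   7  -3   -8  0 ]
  [ 0   1   0   -1  0 ]
  [ 0   0  -1   -1  0 ]
  [ 0  21  -9  -30  1 ]
Subtract 21 times R2 from R4.
  [ 1  7  -3  -8  0 ]
  [ 0  1   0  -1  0 ]
  [ 0  0  -1  -1  0 ]
  [ 0  0  -9  -9  1 ]
Multiply R3 by -1.
  [ 1  7  -3  -8  0 ]
  [ 0  1   0  -1  0 ]
  [ 0  0   1   1  0 ]
  [ 0  0  -9  -9  1 ]
Add 9 times R3 to R4.
  [ 1  7  -3  -8  0 ]
  [ 0  1   0  -1  0 ]
  [ 0  0   1   1  0 ]
  [ 0  0   0   0  1 ]
Add 3 times R3 to R1.
  [ 1  7  0  -5  0 ]
  [ 0  1  0  -1  0 ]
  [ 0  0  1   1  0 ]
  [ 0  0  0   0  1 ]
Subtract 7 times R2 from R1.
  [ 1  0  0   2  0 ]
  [ 0  1  0  -1  0 ]
  [ 0  0  1   1  0 ]
  [ 0  0  0   0  1 ]

[[1, 0, 0, 2, 0], [0, 1, 0, -1, 0], [0, 0, 1, 1, 0], [0, 0, 0, 0, 1]]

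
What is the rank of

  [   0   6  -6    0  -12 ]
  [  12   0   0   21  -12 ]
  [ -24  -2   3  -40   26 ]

Swap r1 and r2.
Multiply r1 by 1/12.
Add 24 times r1 to r3.
Multiply r2 by 1/6.
Add 2 times r2 to r3.
Add r3 to r2.
The reduced form has 3 nonzero rows.

rank = 3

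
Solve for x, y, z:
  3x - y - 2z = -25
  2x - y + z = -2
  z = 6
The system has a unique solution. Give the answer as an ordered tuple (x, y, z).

Form the augmented matrix and row-reduce:
  [ 3  -1  -2  |  -25 ]
  [ 2  -1   1  |   -2 ]
  [ 0   0   1  |    6 ]
ρ1 ← 1/3·ρ1
ρ2 ← ρ2 − 2·ρ1
ρ2 ← -3·ρ2
ρ2 ← ρ2 + 7·ρ3
ρ1 ← ρ1 + 2/3·ρ3
ρ1 ← ρ1 + 1/3·ρ2
Reading off the last column: x = -5, y = -2, z = 6.

(-5, -2, 6)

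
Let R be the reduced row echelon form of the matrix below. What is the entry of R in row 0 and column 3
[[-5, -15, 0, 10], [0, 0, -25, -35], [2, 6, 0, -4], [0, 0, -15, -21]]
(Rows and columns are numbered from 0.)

-2

ρ1 := -1/5·ρ1
  [ 1  3    0   -2 ]
  [ 0  0  -25  -35 ]
  [ 2  6    0   -4 ]
  [ 0  0  -15  -21 ]
ρ3 := ρ3 − 2·ρ1
  [ 1  3    0   -2 ]
  [ 0  0  -25  -35 ]
  [ 0  0    0    0 ]
  [ 0  0  -15  -21 ]
ρ2 := -1/25·ρ2
  [ 1  3    0   -2 ]
  [ 0  0    1  7/5 ]
  [ 0  0    0    0 ]
  [ 0  0  -15  -21 ]
ρ4 := ρ4 + 15·ρ2
  [ 1  3  0   -2 ]
  [ 0  0  1  7/5 ]
  [ 0  0  0    0 ]
  [ 0  0  0    0 ]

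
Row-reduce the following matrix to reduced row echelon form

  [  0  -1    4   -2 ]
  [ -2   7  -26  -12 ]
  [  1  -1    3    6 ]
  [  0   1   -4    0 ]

R1 ↔ R2
  [ -2   7  -26  -12 ]
  [  0  -1    4   -2 ]
  [  1  -1    3    6 ]
  [  0   1   -4    0 ]
R1 ← -1/2·R1
  [ 1  -7/2  13   6 ]
  [ 0    -1   4  -2 ]
  [ 1    -1   3   6 ]
  [ 0     1  -4   0 ]
R3 ← R3 − R1
  [ 1  -7/2   13   6 ]
  [ 0    -1    4  -2 ]
  [ 0   5/2  -10   0 ]
  [ 0     1   -4   0 ]
R2 ← -1·R2
  [ 1  -7/2   13  6 ]
  [ 0     1   -4  2 ]
  [ 0   5/2  -10  0 ]
  [ 0     1   -4  0 ]
R3 ← R3 − 5/2·R2
  [ 1  -7/2  13   6 ]
  [ 0     1  -4   2 ]
  [ 0     0   0  -5 ]
  [ 0     1  -4   0 ]
R4 ← R4 − R2
  [ 1  -7/2  13   6 ]
  [ 0     1  -4   2 ]
  [ 0     0   0  -5 ]
  [ 0     0   0  -2 ]
R3 ← -1/5·R3
  [ 1  -7/2  13   6 ]
  [ 0     1  -4   2 ]
  [ 0     0   0   1 ]
  [ 0     0   0  -2 ]
R4 ← R4 + 2·R3
  [ 1  -7/2  13  6 ]
  [ 0     1  -4  2 ]
  [ 0     0   0  1 ]
  [ 0     0   0  0 ]
R2 ← R2 − 2·R3
  [ 1  -7/2  13  6 ]
  [ 0     1  -4  0 ]
  [ 0     0   0  1 ]
  [ 0     0   0  0 ]
R1 ← R1 − 6·R3
  [ 1  -7/2  13  0 ]
  [ 0     1  -4  0 ]
  [ 0     0   0  1 ]
  [ 0     0   0  0 ]
R1 ← R1 + 7/2·R2
  [ 1  0  -1  0 ]
  [ 0  1  -4  0 ]
  [ 0  0   0  1 ]
  [ 0  0   0  0 ]

[[1, 0, -1, 0], [0, 1, -4, 0], [0, 0, 0, 1], [0, 0, 0, 0]]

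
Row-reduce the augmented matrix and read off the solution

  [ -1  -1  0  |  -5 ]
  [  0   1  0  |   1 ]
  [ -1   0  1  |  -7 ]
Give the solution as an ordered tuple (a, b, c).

ρ1 ← -1·ρ1
  [  1  1  0  |   5 ]
  [  0  1  0  |   1 ]
  [ -1  0  1  |  -7 ]
ρ3 ← ρ3 + ρ1
  [ 1  1  0  |   5 ]
  [ 0  1  0  |   1 ]
  [ 0  1  1  |  -2 ]
ρ3 ← ρ3 − ρ2
  [ 1  1  0  |   5 ]
  [ 0  1  0  |   1 ]
  [ 0  0  1  |  -3 ]
ρ1 ← ρ1 − ρ2
  [ 1  0  0  |   4 ]
  [ 0  1  0  |   1 ]
  [ 0  0  1  |  -3 ]
Reading off the last column: a = 4, b = 1, c = -3.

(4, 1, -3)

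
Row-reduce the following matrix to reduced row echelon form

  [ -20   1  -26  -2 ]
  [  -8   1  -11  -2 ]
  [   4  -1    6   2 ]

r1 ← -1/20·r1
  [  1  -1/20  13/10  1/10 ]
  [ -8      1    -11    -2 ]
  [  4     -1      6     2 ]
r2 ← r2 + 8·r1
  [ 1  -1/20  13/10  1/10 ]
  [ 0    3/5   -3/5  -6/5 ]
  [ 4     -1      6     2 ]
r3 ← r3 − 4·r1
  [ 1  -1/20  13/10  1/10 ]
  [ 0    3/5   -3/5  -6/5 ]
  [ 0   -4/5    4/5   8/5 ]
r2 ← 5/3·r2
  [ 1  -1/20  13/10  1/10 ]
  [ 0      1     -1    -2 ]
  [ 0   -4/5    4/5   8/5 ]
r3 ← r3 + 4/5·r2
  [ 1  -1/20  13/10  1/10 ]
  [ 0      1     -1    -2 ]
  [ 0      0      0     0 ]
r1 ← r1 + 1/20·r2
  [ 1  0  5/4   0 ]
  [ 0  1   -1  -2 ]
  [ 0  0    0   0 ]

[[1, 0, 5/4, 0], [0, 1, -1, -2], [0, 0, 0, 0]]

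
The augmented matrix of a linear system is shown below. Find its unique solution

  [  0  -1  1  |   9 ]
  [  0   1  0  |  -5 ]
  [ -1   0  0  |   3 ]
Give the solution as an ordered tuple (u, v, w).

Swap R1 and R3.
  [ -1   0  0  |   3 ]
  [  0   1  0  |  -5 ]
  [  0  -1  1  |   9 ]
Multiply R1 by -1.
  [ 1   0  0  |  -3 ]
  [ 0   1  0  |  -5 ]
  [ 0  -1  1  |   9 ]
Add R2 to R3.
  [ 1  0  0  |  -3 ]
  [ 0  1  0  |  -5 ]
  [ 0  0  1  |   4 ]
Reading off the last column: u = -3, v = -5, w = 4.

(-3, -5, 4)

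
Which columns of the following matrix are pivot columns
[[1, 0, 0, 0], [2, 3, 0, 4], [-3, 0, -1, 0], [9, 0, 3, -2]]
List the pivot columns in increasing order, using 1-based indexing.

1, 2, 3, 4

r2 -> r2 − 2·r1
  [  1  0   0   0 ]
  [  0  3   0   4 ]
  [ -3  0  -1   0 ]
  [  9  0   3  -2 ]
r3 -> r3 + 3·r1
  [ 1  0   0   0 ]
  [ 0  3   0   4 ]
  [ 0  0  -1   0 ]
  [ 9  0   3  -2 ]
r4 -> r4 − 9·r1
  [ 1  0   0   0 ]
  [ 0  3   0   4 ]
  [ 0  0  -1   0 ]
  [ 0  0   3  -2 ]
r2 -> 1/3·r2
  [ 1  0   0    0 ]
  [ 0  1   0  4/3 ]
  [ 0  0  -1    0 ]
  [ 0  0   3   -2 ]
r3 -> -1·r3
  [ 1  0  0    0 ]
  [ 0  1  0  4/3 ]
  [ 0  0  1    0 ]
  [ 0  0  3   -2 ]
r4 -> r4 − 3·r3
  [ 1  0  0    0 ]
  [ 0  1  0  4/3 ]
  [ 0  0  1    0 ]
  [ 0  0  0   -2 ]
r4 -> -1/2·r4
  [ 1  0  0    0 ]
  [ 0  1  0  4/3 ]
  [ 0  0  1    0 ]
  [ 0  0  0    1 ]
r2 -> r2 − 4/3·r4
  [ 1  0  0  0 ]
  [ 0  1  0  0 ]
  [ 0  0  1  0 ]
  [ 0  0  0  1 ]
Pivot columns are the columns containing a leading 1.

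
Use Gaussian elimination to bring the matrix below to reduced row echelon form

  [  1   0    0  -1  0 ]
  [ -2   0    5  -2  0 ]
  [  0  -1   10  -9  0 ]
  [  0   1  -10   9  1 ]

R2 → R2 + 2·R1
  [ 1   0    0  -1  0 ]
  [ 0   0    5  -4  0 ]
  [ 0  -1   10  -9  0 ]
  [ 0   1  -10   9  1 ]
R2 <=> R3
  [ 1   0    0  -1  0 ]
  [ 0  -1   10  -9  0 ]
  [ 0   0    5  -4  0 ]
  [ 0   1  -10   9  1 ]
R2 → -1·R2
  [ 1  0    0  -1  0 ]
  [ 0  1  -10   9  0 ]
  [ 0  0    5  -4  0 ]
  [ 0  1  -10   9  1 ]
R4 → R4 − R2
  [ 1  0    0  -1  0 ]
  [ 0  1  -10   9  0 ]
  [ 0  0    5  -4  0 ]
  [ 0  0    0   0  1 ]
R3 → 1/5·R3
  [ 1  0    0    -1  0 ]
  [ 0  1  -10     9  0 ]
  [ 0  0    1  -4/5  0 ]
  [ 0  0    0     0  1 ]
R2 → R2 + 10·R3
  [ 1  0  0    -1  0 ]
  [ 0  1  0     1  0 ]
  [ 0  0  1  -4/5  0 ]
  [ 0  0  0     0  1 ]

[[1, 0, 0, -1, 0], [0, 1, 0, 1, 0], [0, 0, 1, -4/5, 0], [0, 0, 0, 0, 1]]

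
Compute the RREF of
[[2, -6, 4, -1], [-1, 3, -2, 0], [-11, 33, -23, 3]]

[[1, -3, 0, 0], [0, 0, 1, 0], [0, 0, 0, 1]]

R1 ← 1/2·R1
  [   1  -3    2  -1/2 ]
  [  -1   3   -2     0 ]
  [ -11  33  -23     3 ]
R2 ← R2 + R1
  [   1  -3    2  -1/2 ]
  [   0   0    0  -1/2 ]
  [ -11  33  -23     3 ]
R3 ← R3 + 11·R1
  [ 1  -3   2  -1/2 ]
  [ 0   0   0  -1/2 ]
  [ 0   0  -1  -5/2 ]
R2 <=> R3
  [ 1  -3   2  -1/2 ]
  [ 0   0  -1  -5/2 ]
  [ 0   0   0  -1/2 ]
R2 ← -1·R2
  [ 1  -3  2  -1/2 ]
  [ 0   0  1   5/2 ]
  [ 0   0  0  -1/2 ]
R3 ← -2·R3
  [ 1  -3  2  -1/2 ]
  [ 0   0  1   5/2 ]
  [ 0   0  0     1 ]
R2 ← R2 − 5/2·R3
  [ 1  -3  2  -1/2 ]
  [ 0   0  1     0 ]
  [ 0   0  0     1 ]
R1 ← R1 + 1/2·R3
  [ 1  -3  2  0 ]
  [ 0   0  1  0 ]
  [ 0   0  0  1 ]
R1 ← R1 − 2·R2
  [ 1  -3  0  0 ]
  [ 0   0  1  0 ]
  [ 0   0  0  1 ]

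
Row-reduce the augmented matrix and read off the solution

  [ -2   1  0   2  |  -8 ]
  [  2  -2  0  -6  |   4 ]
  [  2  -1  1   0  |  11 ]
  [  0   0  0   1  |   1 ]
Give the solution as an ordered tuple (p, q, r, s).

(5, 0, 1, 1)

ρ1 ← -1/2·ρ1
  [ 1  -1/2  0  -1  |   4 ]
  [ 2    -2  0  -6  |   4 ]
  [ 2    -1  1   0  |  11 ]
  [ 0     0  0   1  |   1 ]
ρ2 ← ρ2 − 2·ρ1
  [ 1  -1/2  0  -1  |   4 ]
  [ 0    -1  0  -4  |  -4 ]
  [ 2    -1  1   0  |  11 ]
  [ 0     0  0   1  |   1 ]
ρ3 ← ρ3 − 2·ρ1
  [ 1  -1/2  0  -1  |   4 ]
  [ 0    -1  0  -4  |  -4 ]
  [ 0     0  1   2  |   3 ]
  [ 0     0  0   1  |   1 ]
ρ2 ← -1·ρ2
  [ 1  -1/2  0  -1  |  4 ]
  [ 0     1  0   4  |  4 ]
  [ 0     0  1   2  |  3 ]
  [ 0     0  0   1  |  1 ]
ρ3 ← ρ3 − 2·ρ4
  [ 1  -1/2  0  -1  |  4 ]
  [ 0     1  0   4  |  4 ]
  [ 0     0  1   0  |  1 ]
  [ 0     0  0   1  |  1 ]
ρ2 ← ρ2 − 4·ρ4
  [ 1  -1/2  0  -1  |  4 ]
  [ 0     1  0   0  |  0 ]
  [ 0     0  1   0  |  1 ]
  [ 0     0  0   1  |  1 ]
ρ1 ← ρ1 + ρ4
  [ 1  -1/2  0  0  |  5 ]
  [ 0     1  0  0  |  0 ]
  [ 0     0  1  0  |  1 ]
  [ 0     0  0  1  |  1 ]
ρ1 ← ρ1 + 1/2·ρ2
  [ 1  0  0  0  |  5 ]
  [ 0  1  0  0  |  0 ]
  [ 0  0  1  0  |  1 ]
  [ 0  0  0  1  |  1 ]
Reading off the last column: p = 5, q = 0, r = 1, s = 1.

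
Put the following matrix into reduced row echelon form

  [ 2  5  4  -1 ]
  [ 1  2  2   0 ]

R1 → 1/2·R1
  [ 1  5/2  2  -1/2 ]
  [ 1    2  2     0 ]
R2 → R2 − R1
  [ 1   5/2  2  -1/2 ]
  [ 0  -1/2  0   1/2 ]
R2 → -2·R2
  [ 1  5/2  2  -1/2 ]
  [ 0    1  0    -1 ]
R1 → R1 − 5/2·R2
  [ 1  0  2   2 ]
  [ 0  1  0  -1 ]

[[1, 0, 2, 2], [0, 1, 0, -1]]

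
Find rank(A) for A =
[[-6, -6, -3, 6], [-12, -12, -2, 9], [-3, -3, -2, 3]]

rank = 3

Multiply ρ1 by -1/6.
Add 12 times ρ1 to ρ2.
Add 3 times ρ1 to ρ3.
Multiply ρ2 by 1/4.
Add 1/2 times ρ2 to ρ3.
Multiply ρ3 by -8/3.
Add 3/4 times ρ3 to ρ2.
Add ρ3 to ρ1.
Subtract 1/2 times ρ2 from ρ1.
The reduced form has 3 nonzero rows.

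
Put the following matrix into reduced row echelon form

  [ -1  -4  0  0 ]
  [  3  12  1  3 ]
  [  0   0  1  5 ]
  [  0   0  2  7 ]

[[1, 4, 0, 0], [0, 0, 1, 0], [0, 0, 0, 1], [0, 0, 0, 0]]

Multiply ρ1 by -1.
Subtract 3 times ρ1 from ρ2.
Subtract ρ2 from ρ3.
Subtract 2 times ρ2 from ρ4.
Multiply ρ3 by 1/2.
Subtract ρ3 from ρ4.
Subtract 3 times ρ3 from ρ2.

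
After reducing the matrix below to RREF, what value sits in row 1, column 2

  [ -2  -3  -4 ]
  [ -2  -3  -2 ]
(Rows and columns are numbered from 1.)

Multiply ρ1 by -1/2.
  [  1  3/2   2 ]
  [ -2   -3  -2 ]
Add 2 times ρ1 to ρ2.
  [ 1  3/2  2 ]
  [ 0    0  2 ]
Multiply ρ2 by 1/2.
  [ 1  3/2  2 ]
  [ 0    0  1 ]
Subtract 2 times ρ2 from ρ1.
  [ 1  3/2  0 ]
  [ 0    0  1 ]

3/2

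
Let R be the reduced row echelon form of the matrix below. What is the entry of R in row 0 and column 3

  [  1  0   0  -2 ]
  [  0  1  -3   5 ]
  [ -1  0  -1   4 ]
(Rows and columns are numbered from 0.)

R3 := R3 + R1
  [ 1  0   0  -2 ]
  [ 0  1  -3   5 ]
  [ 0  0  -1   2 ]
R3 := -1·R3
  [ 1  0   0  -2 ]
  [ 0  1  -3   5 ]
  [ 0  0   1  -2 ]
R2 := R2 + 3·R3
  [ 1  0  0  -2 ]
  [ 0  1  0  -1 ]
  [ 0  0  1  -2 ]

-2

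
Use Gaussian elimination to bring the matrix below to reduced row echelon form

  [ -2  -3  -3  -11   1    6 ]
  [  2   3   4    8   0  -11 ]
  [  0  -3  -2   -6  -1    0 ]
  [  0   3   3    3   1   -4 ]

Multiply ρ1 by -1/2.
Subtract 2 times ρ1 from ρ2.
Swap ρ2 and ρ3.
Multiply ρ2 by -1/3.
Subtract 3 times ρ2 from ρ4.
Subtract ρ3 from ρ4.
Multiply ρ4 by -1.
Subtract ρ4 from ρ3.
Subtract 1/3 times ρ4 from ρ2.
Add 1/2 times ρ4 to ρ1.
Subtract 2/3 times ρ3 from ρ2.
Subtract 3/2 times ρ3 from ρ1.
Subtract 3/2 times ρ2 from ρ1.

[[1, 0, 0, 4, 0, -2], [0, 1, 0, 4, 0, 3], [0, 0, 1, -3, 0, -4], [0, 0, 0, 0, 1, -1]]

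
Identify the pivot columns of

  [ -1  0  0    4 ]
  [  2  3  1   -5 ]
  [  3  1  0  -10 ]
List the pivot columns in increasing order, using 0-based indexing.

0, 1, 2

Multiply ρ1 by -1.
  [ 1  0  0   -4 ]
  [ 2  3  1   -5 ]
  [ 3  1  0  -10 ]
Subtract 2 times ρ1 from ρ2.
  [ 1  0  0   -4 ]
  [ 0  3  1    3 ]
  [ 3  1  0  -10 ]
Subtract 3 times ρ1 from ρ3.
  [ 1  0  0  -4 ]
  [ 0  3  1   3 ]
  [ 0  1  0   2 ]
Multiply ρ2 by 1/3.
  [ 1  0    0  -4 ]
  [ 0  1  1/3   1 ]
  [ 0  1    0   2 ]
Subtract ρ2 from ρ3.
  [ 1  0     0  -4 ]
  [ 0  1   1/3   1 ]
  [ 0  0  -1/3   1 ]
Multiply ρ3 by -3.
  [ 1  0    0  -4 ]
  [ 0  1  1/3   1 ]
  [ 0  0    1  -3 ]
Subtract 1/3 times ρ3 from ρ2.
  [ 1  0  0  -4 ]
  [ 0  1  0   2 ]
  [ 0  0  1  -3 ]
Pivot columns are the columns containing a leading 1.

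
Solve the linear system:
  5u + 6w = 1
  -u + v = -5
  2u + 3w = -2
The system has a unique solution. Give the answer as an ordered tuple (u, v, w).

(5, 0, -4)

Form the augmented matrix and row-reduce:
  [  5  0  6  |   1 ]
  [ -1  1  0  |  -5 ]
  [  2  0  3  |  -2 ]
r1 -> 1/5·r1
  [  1  0  6/5  |  1/5 ]
  [ -1  1    0  |   -5 ]
  [  2  0    3  |   -2 ]
r2 -> r2 + r1
  [ 1  0  6/5  |    1/5 ]
  [ 0  1  6/5  |  -24/5 ]
  [ 2  0    3  |     -2 ]
r3 -> r3 − 2·r1
  [ 1  0  6/5  |    1/5 ]
  [ 0  1  6/5  |  -24/5 ]
  [ 0  0  3/5  |  -12/5 ]
r3 -> 5/3·r3
  [ 1  0  6/5  |    1/5 ]
  [ 0  1  6/5  |  -24/5 ]
  [ 0  0    1  |     -4 ]
r2 -> r2 − 6/5·r3
  [ 1  0  6/5  |  1/5 ]
  [ 0  1    0  |    0 ]
  [ 0  0    1  |   -4 ]
r1 -> r1 − 6/5·r3
  [ 1  0  0  |   5 ]
  [ 0  1  0  |   0 ]
  [ 0  0  1  |  -4 ]
Reading off the last column: u = 5, v = 0, w = -4.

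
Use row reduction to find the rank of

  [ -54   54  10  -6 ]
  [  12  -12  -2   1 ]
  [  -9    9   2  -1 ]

Multiply ρ1 by -1/54.
  [  1   -1  -5/27  1/9 ]
  [ 12  -12     -2    1 ]
  [ -9    9      2   -1 ]
Subtract 12 times ρ1 from ρ2.
  [  1  -1  -5/27   1/9 ]
  [  0   0    2/9  -1/3 ]
  [ -9   9      2    -1 ]
Add 9 times ρ1 to ρ3.
  [ 1  -1  -5/27   1/9 ]
  [ 0   0    2/9  -1/3 ]
  [ 0   0    1/3     0 ]
Multiply ρ2 by 9/2.
  [ 1  -1  -5/27   1/9 ]
  [ 0   0      1  -3/2 ]
  [ 0   0    1/3     0 ]
Subtract 1/3 times ρ2 from ρ3.
  [ 1  -1  -5/27   1/9 ]
  [ 0   0      1  -3/2 ]
  [ 0   0      0   1/2 ]
Multiply ρ3 by 2.
  [ 1  -1  -5/27   1/9 ]
  [ 0   0      1  -3/2 ]
  [ 0   0      0     1 ]
Add 3/2 times ρ3 to ρ2.
  [ 1  -1  -5/27  1/9 ]
  [ 0   0      1    0 ]
  [ 0   0      0    1 ]
Subtract 1/9 times ρ3 from ρ1.
  [ 1  -1  -5/27  0 ]
  [ 0   0      1  0 ]
  [ 0   0      0  1 ]
Add 5/27 times ρ2 to ρ1.
  [ 1  -1  0  0 ]
  [ 0   0  1  0 ]
  [ 0   0  0  1 ]
The reduced form has 3 nonzero rows.

rank = 3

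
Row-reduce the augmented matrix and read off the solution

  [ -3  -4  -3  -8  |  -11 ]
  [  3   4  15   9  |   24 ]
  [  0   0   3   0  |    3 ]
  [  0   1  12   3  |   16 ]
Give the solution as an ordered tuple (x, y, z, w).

(-4/3, 1, 1, 1)

Multiply R1 by -1/3.
  [ 1  4/3   1  8/3  |  11/3 ]
  [ 3    4  15    9  |    24 ]
  [ 0    0   3    0  |     3 ]
  [ 0    1  12    3  |    16 ]
Subtract 3 times R1 from R2.
  [ 1  4/3   1  8/3  |  11/3 ]
  [ 0    0  12    1  |    13 ]
  [ 0    0   3    0  |     3 ]
  [ 0    1  12    3  |    16 ]
Swap R2 and R4.
  [ 1  4/3   1  8/3  |  11/3 ]
  [ 0    1  12    3  |    16 ]
  [ 0    0   3    0  |     3 ]
  [ 0    0  12    1  |    13 ]
Multiply R3 by 1/3.
  [ 1  4/3   1  8/3  |  11/3 ]
  [ 0    1  12    3  |    16 ]
  [ 0    0   1    0  |     1 ]
  [ 0    0  12    1  |    13 ]
Subtract 12 times R3 from R4.
  [ 1  4/3   1  8/3  |  11/3 ]
  [ 0    1  12    3  |    16 ]
  [ 0    0   1    0  |     1 ]
  [ 0    0   0    1  |     1 ]
Subtract 3 times R4 from R2.
  [ 1  4/3   1  8/3  |  11/3 ]
  [ 0    1  12    0  |    13 ]
  [ 0    0   1    0  |     1 ]
  [ 0    0   0    1  |     1 ]
Subtract 8/3 times R4 from R1.
  [ 1  4/3   1  0  |   1 ]
  [ 0    1  12  0  |  13 ]
  [ 0    0   1  0  |   1 ]
  [ 0    0   0  1  |   1 ]
Subtract 12 times R3 from R2.
  [ 1  4/3  1  0  |  1 ]
  [ 0    1  0  0  |  1 ]
  [ 0    0  1  0  |  1 ]
  [ 0    0  0  1  |  1 ]
Subtract R3 from R1.
  [ 1  4/3  0  0  |  0 ]
  [ 0    1  0  0  |  1 ]
  [ 0    0  1  0  |  1 ]
  [ 0    0  0  1  |  1 ]
Subtract 4/3 times R2 from R1.
  [ 1  0  0  0  |  -4/3 ]
  [ 0  1  0  0  |     1 ]
  [ 0  0  1  0  |     1 ]
  [ 0  0  0  1  |     1 ]
Reading off the last column: x = -4/3, y = 1, z = 1, w = 1.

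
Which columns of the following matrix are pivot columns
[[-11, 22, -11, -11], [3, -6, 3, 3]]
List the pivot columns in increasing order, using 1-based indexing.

1

Multiply r1 by -1/11.
  [ 1  -2  1  1 ]
  [ 3  -6  3  3 ]
Subtract 3 times r1 from r2.
  [ 1  -2  1  1 ]
  [ 0   0  0  0 ]
Pivot columns are the columns containing a leading 1.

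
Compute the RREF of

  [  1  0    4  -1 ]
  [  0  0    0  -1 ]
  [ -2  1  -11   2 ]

R3 -> R3 + 2·R1
  [ 1  0   4  -1 ]
  [ 0  0   0  -1 ]
  [ 0  1  -3   0 ]
R2 <-> R3
  [ 1  0   4  -1 ]
  [ 0  1  -3   0 ]
  [ 0  0   0  -1 ]
R3 -> -1·R3
  [ 1  0   4  -1 ]
  [ 0  1  -3   0 ]
  [ 0  0   0   1 ]
R1 -> R1 + R3
  [ 1  0   4  0 ]
  [ 0  1  -3  0 ]
  [ 0  0   0  1 ]

[[1, 0, 4, 0], [0, 1, -3, 0], [0, 0, 0, 1]]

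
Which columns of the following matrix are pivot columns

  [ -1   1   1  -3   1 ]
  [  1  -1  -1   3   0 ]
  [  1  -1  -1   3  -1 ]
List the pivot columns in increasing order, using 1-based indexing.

1, 5

Multiply R1 by -1.
  [ 1  -1  -1  3  -1 ]
  [ 1  -1  -1  3   0 ]
  [ 1  -1  -1  3  -1 ]
Subtract R1 from R2.
  [ 1  -1  -1  3  -1 ]
  [ 0   0   0  0   1 ]
  [ 1  -1  -1  3  -1 ]
Subtract R1 from R3.
  [ 1  -1  -1  3  -1 ]
  [ 0   0   0  0   1 ]
  [ 0   0   0  0   0 ]
Add R2 to R1.
  [ 1  -1  -1  3  0 ]
  [ 0   0   0  0  1 ]
  [ 0   0   0  0  0 ]
Pivot columns are the columns containing a leading 1.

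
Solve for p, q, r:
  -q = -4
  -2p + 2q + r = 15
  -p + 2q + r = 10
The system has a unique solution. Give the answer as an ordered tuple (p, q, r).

(-5, 4, -3)

Form the augmented matrix and row-reduce:
  [  0  -1  0  |  -4 ]
  [ -2   2  1  |  15 ]
  [ -1   2  1  |  10 ]
R1 ↔ R2
R1 ← -1/2·R1
R3 ← R3 + R1
R2 ← -1·R2
R3 ← R3 − R2
R3 ← 2·R3
R1 ← R1 + 1/2·R3
R1 ← R1 + R2
Reading off the last column: p = -5, q = 4, r = -3.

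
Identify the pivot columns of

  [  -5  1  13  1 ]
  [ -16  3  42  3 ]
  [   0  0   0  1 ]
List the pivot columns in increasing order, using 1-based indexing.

1, 2, 4

ρ1 ← -1/5·ρ1
ρ2 ← ρ2 + 16·ρ1
ρ2 ← -5·ρ2
ρ2 ← ρ2 − ρ3
ρ1 ← ρ1 + 1/5·ρ3
ρ1 ← ρ1 + 1/5·ρ2
Pivot columns are the columns containing a leading 1.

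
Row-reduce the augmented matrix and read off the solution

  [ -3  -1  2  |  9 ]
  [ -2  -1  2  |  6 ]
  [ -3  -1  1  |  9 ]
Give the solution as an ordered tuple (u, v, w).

R1 -> -1/3·R1
R2 -> R2 + 2·R1
R3 -> R3 + 3·R1
R2 -> -3·R2
R3 -> -1·R3
R2 -> R2 + 2·R3
R1 -> R1 + 2/3·R3
R1 -> R1 − 1/3·R2
Reading off the last column: u = -3, v = 0, w = 0.

(-3, 0, 0)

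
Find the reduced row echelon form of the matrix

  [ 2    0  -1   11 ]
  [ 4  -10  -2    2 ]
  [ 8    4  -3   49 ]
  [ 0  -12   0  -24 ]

ρ1 → 1/2·ρ1
  [ 1    0  -1/2  11/2 ]
  [ 4  -10    -2     2 ]
  [ 8    4    -3    49 ]
  [ 0  -12     0   -24 ]
ρ2 → ρ2 − 4·ρ1
  [ 1    0  -1/2  11/2 ]
  [ 0  -10     0   -20 ]
  [ 8    4    -3    49 ]
  [ 0  -12     0   -24 ]
ρ3 → ρ3 − 8·ρ1
  [ 1    0  -1/2  11/2 ]
  [ 0  -10     0   -20 ]
  [ 0    4     1     5 ]
  [ 0  -12     0   -24 ]
ρ2 → -1/10·ρ2
  [ 1    0  -1/2  11/2 ]
  [ 0    1     0     2 ]
  [ 0    4     1     5 ]
  [ 0  -12     0   -24 ]
ρ3 → ρ3 − 4·ρ2
  [ 1    0  -1/2  11/2 ]
  [ 0    1     0     2 ]
  [ 0    0     1    -3 ]
  [ 0  -12     0   -24 ]
ρ4 → ρ4 + 12·ρ2
  [ 1  0  -1/2  11/2 ]
  [ 0  1     0     2 ]
  [ 0  0     1    -3 ]
  [ 0  0     0     0 ]
ρ1 → ρ1 + 1/2·ρ3
  [ 1  0  0   4 ]
  [ 0  1  0   2 ]
  [ 0  0  1  -3 ]
  [ 0  0  0   0 ]

[[1, 0, 0, 4], [0, 1, 0, 2], [0, 0, 1, -3], [0, 0, 0, 0]]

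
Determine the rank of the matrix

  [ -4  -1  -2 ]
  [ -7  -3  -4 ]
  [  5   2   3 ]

ρ1 ← -1/4·ρ1
  [  1  1/4  1/2 ]
  [ -7   -3   -4 ]
  [  5    2    3 ]
ρ2 ← ρ2 + 7·ρ1
  [ 1   1/4   1/2 ]
  [ 0  -5/4  -1/2 ]
  [ 5     2     3 ]
ρ3 ← ρ3 − 5·ρ1
  [ 1   1/4   1/2 ]
  [ 0  -5/4  -1/2 ]
  [ 0   3/4   1/2 ]
ρ2 ← -4/5·ρ2
  [ 1  1/4  1/2 ]
  [ 0    1  2/5 ]
  [ 0  3/4  1/2 ]
ρ3 ← ρ3 − 3/4·ρ2
  [ 1  1/4  1/2 ]
  [ 0    1  2/5 ]
  [ 0    0  1/5 ]
ρ3 ← 5·ρ3
  [ 1  1/4  1/2 ]
  [ 0    1  2/5 ]
  [ 0    0    1 ]
ρ2 ← ρ2 − 2/5·ρ3
  [ 1  1/4  1/2 ]
  [ 0    1    0 ]
  [ 0    0    1 ]
ρ1 ← ρ1 − 1/2·ρ3
  [ 1  1/4  0 ]
  [ 0    1  0 ]
  [ 0    0  1 ]
ρ1 ← ρ1 − 1/4·ρ2
  [ 1  0  0 ]
  [ 0  1  0 ]
  [ 0  0  1 ]
The reduced form has 3 nonzero rows.

rank = 3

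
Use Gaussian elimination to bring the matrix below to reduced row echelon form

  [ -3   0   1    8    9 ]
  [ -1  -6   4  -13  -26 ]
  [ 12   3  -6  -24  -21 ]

[[1, 0, 0, -3, -4], [0, 1, 0, 2, 3], [0, 0, 1, -1, -3]]

ρ1 -> -1/3·ρ1
  [  1   0  -1/3  -8/3   -3 ]
  [ -1  -6     4   -13  -26 ]
  [ 12   3    -6   -24  -21 ]
ρ2 -> ρ2 + ρ1
  [  1   0  -1/3   -8/3   -3 ]
  [  0  -6  11/3  -47/3  -29 ]
  [ 12   3    -6    -24  -21 ]
ρ3 -> ρ3 − 12·ρ1
  [ 1   0  -1/3   -8/3   -3 ]
  [ 0  -6  11/3  -47/3  -29 ]
  [ 0   3    -2      8   15 ]
ρ2 -> -1/6·ρ2
  [ 1  0    -1/3   -8/3    -3 ]
  [ 0  1  -11/18  47/18  29/6 ]
  [ 0  3      -2      8    15 ]
ρ3 -> ρ3 − 3·ρ2
  [ 1  0    -1/3   -8/3    -3 ]
  [ 0  1  -11/18  47/18  29/6 ]
  [ 0  0    -1/6    1/6   1/2 ]
ρ3 -> -6·ρ3
  [ 1  0    -1/3   -8/3    -3 ]
  [ 0  1  -11/18  47/18  29/6 ]
  [ 0  0       1     -1    -3 ]
ρ2 -> ρ2 + 11/18·ρ3
  [ 1  0  -1/3  -8/3  -3 ]
  [ 0  1     0     2   3 ]
  [ 0  0     1    -1  -3 ]
ρ1 -> ρ1 + 1/3·ρ3
  [ 1  0  0  -3  -4 ]
  [ 0  1  0   2   3 ]
  [ 0  0  1  -1  -3 ]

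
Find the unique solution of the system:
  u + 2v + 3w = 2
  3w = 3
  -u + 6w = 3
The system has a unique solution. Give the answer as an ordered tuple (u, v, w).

(3, -2, 1)

Form the augmented matrix and row-reduce:
  [  1  2  3  |  2 ]
  [  0  0  3  |  3 ]
  [ -1  0  6  |  3 ]
R3 ← R3 + R1
R2 ↔ R3
R2 ← 1/2·R2
R3 ← 1/3·R3
R2 ← R2 − 9/2·R3
R1 ← R1 − 3·R3
R1 ← R1 − 2·R2
Reading off the last column: u = 3, v = -2, w = 1.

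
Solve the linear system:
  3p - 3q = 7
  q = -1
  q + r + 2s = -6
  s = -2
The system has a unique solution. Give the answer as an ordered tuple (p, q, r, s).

Form the augmented matrix and row-reduce:
  [ 3  -3  0  0  |   7 ]
  [ 0   1  0  0  |  -1 ]
  [ 0   1  1  2  |  -6 ]
  [ 0   0  0  1  |  -2 ]
Multiply R1 by 1/3.
  [ 1  -1  0  0  |  7/3 ]
  [ 0   1  0  0  |   -1 ]
  [ 0   1  1  2  |   -6 ]
  [ 0   0  0  1  |   -2 ]
Subtract R2 from R3.
  [ 1  -1  0  0  |  7/3 ]
  [ 0   1  0  0  |   -1 ]
  [ 0   0  1  2  |   -5 ]
  [ 0   0  0  1  |   -2 ]
Subtract 2 times R4 from R3.
  [ 1  -1  0  0  |  7/3 ]
  [ 0   1  0  0  |   -1 ]
  [ 0   0  1  0  |   -1 ]
  [ 0   0  0  1  |   -2 ]
Add R2 to R1.
  [ 1  0  0  0  |  4/3 ]
  [ 0  1  0  0  |   -1 ]
  [ 0  0  1  0  |   -1 ]
  [ 0  0  0  1  |   -2 ]
Reading off the last column: p = 4/3, q = -1, r = -1, s = -2.

(4/3, -1, -1, -2)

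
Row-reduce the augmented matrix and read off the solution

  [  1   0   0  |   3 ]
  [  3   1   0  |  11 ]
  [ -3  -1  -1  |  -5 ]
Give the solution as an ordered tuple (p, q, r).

ρ2 -> ρ2 − 3·ρ1
ρ3 -> ρ3 + 3·ρ1
ρ3 -> ρ3 + ρ2
ρ3 -> -1·ρ3
Reading off the last column: p = 3, q = 2, r = -6.

(3, 2, -6)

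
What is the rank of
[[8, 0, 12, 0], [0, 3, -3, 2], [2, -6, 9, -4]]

rank = 2

R1 → 1/8·R1
R3 → R3 − 2·R1
R2 → 1/3·R2
R3 → R3 + 6·R2
The reduced form has 2 nonzero rows.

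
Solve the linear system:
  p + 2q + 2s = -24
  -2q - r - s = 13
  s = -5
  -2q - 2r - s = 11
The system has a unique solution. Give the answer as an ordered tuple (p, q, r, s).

Form the augmented matrix and row-reduce:
  [ 1   2   0   2  |  -24 ]
  [ 0  -2  -1  -1  |   13 ]
  [ 0   0   0   1  |   -5 ]
  [ 0  -2  -2  -1  |   11 ]
ρ2 → -1/2·ρ2
  [ 1   2    0    2  |    -24 ]
  [ 0   1  1/2  1/2  |  -13/2 ]
  [ 0   0    0    1  |     -5 ]
  [ 0  -2   -2   -1  |     11 ]
ρ4 → ρ4 + 2·ρ2
  [ 1  2    0    2  |    -24 ]
  [ 0  1  1/2  1/2  |  -13/2 ]
  [ 0  0    0    1  |     -5 ]
  [ 0  0   -1    0  |     -2 ]
ρ3 <-> ρ4
  [ 1  2    0    2  |    -24 ]
  [ 0  1  1/2  1/2  |  -13/2 ]
  [ 0  0   -1    0  |     -2 ]
  [ 0  0    0    1  |     -5 ]
ρ3 → -1·ρ3
  [ 1  2    0    2  |    -24 ]
  [ 0  1  1/2  1/2  |  -13/2 ]
  [ 0  0    1    0  |      2 ]
  [ 0  0    0    1  |     -5 ]
ρ2 → ρ2 − 1/2·ρ4
  [ 1  2    0  2  |  -24 ]
  [ 0  1  1/2  0  |   -4 ]
  [ 0  0    1  0  |    2 ]
  [ 0  0    0  1  |   -5 ]
ρ1 → ρ1 − 2·ρ4
  [ 1  2    0  0  |  -14 ]
  [ 0  1  1/2  0  |   -4 ]
  [ 0  0    1  0  |    2 ]
  [ 0  0    0  1  |   -5 ]
ρ2 → ρ2 − 1/2·ρ3
  [ 1  2  0  0  |  -14 ]
  [ 0  1  0  0  |   -5 ]
  [ 0  0  1  0  |    2 ]
  [ 0  0  0  1  |   -5 ]
ρ1 → ρ1 − 2·ρ2
  [ 1  0  0  0  |  -4 ]
  [ 0  1  0  0  |  -5 ]
  [ 0  0  1  0  |   2 ]
  [ 0  0  0  1  |  -5 ]
Reading off the last column: p = -4, q = -5, r = 2, s = -5.

(-4, -5, 2, -5)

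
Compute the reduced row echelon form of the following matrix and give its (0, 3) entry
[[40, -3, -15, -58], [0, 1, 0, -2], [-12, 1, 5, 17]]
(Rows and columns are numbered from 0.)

-7/4

ρ1 → 1/40·ρ1
  [   1  -3/40  -3/8  -29/20 ]
  [   0      1     0      -2 ]
  [ -12      1     5      17 ]
ρ3 → ρ3 + 12·ρ1
  [ 1  -3/40  -3/8  -29/20 ]
  [ 0      1     0      -2 ]
  [ 0   1/10   1/2    -2/5 ]
ρ3 → ρ3 − 1/10·ρ2
  [ 1  -3/40  -3/8  -29/20 ]
  [ 0      1     0      -2 ]
  [ 0      0   1/2    -1/5 ]
ρ3 → 2·ρ3
  [ 1  -3/40  -3/8  -29/20 ]
  [ 0      1     0      -2 ]
  [ 0      0     1    -2/5 ]
ρ1 → ρ1 + 3/8·ρ3
  [ 1  -3/40  0  -8/5 ]
  [ 0      1  0    -2 ]
  [ 0      0  1  -2/5 ]
ρ1 → ρ1 + 3/40·ρ2
  [ 1  0  0  -7/4 ]
  [ 0  1  0    -2 ]
  [ 0  0  1  -2/5 ]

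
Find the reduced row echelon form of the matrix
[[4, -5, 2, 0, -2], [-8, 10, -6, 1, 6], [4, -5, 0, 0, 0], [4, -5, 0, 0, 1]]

[[1, -5/4, 0, 0, 0], [0, 0, 1, 0, 0], [0, 0, 0, 1, 0], [0, 0, 0, 0, 1]]

R1 := 1/4·R1
  [  1  -5/4  1/2  0  -1/2 ]
  [ -8    10   -6  1     6 ]
  [  4    -5    0  0     0 ]
  [  4    -5    0  0     1 ]
R2 := R2 + 8·R1
  [ 1  -5/4  1/2  0  -1/2 ]
  [ 0     0   -2  1     2 ]
  [ 4    -5    0  0     0 ]
  [ 4    -5    0  0     1 ]
R3 := R3 − 4·R1
  [ 1  -5/4  1/2  0  -1/2 ]
  [ 0     0   -2  1     2 ]
  [ 0     0   -2  0     2 ]
  [ 4    -5    0  0     1 ]
R4 := R4 − 4·R1
  [ 1  -5/4  1/2  0  -1/2 ]
  [ 0     0   -2  1     2 ]
  [ 0     0   -2  0     2 ]
  [ 0     0   -2  0     3 ]
R2 := -1/2·R2
  [ 1  -5/4  1/2     0  -1/2 ]
  [ 0     0    1  -1/2    -1 ]
  [ 0     0   -2     0     2 ]
  [ 0     0   -2     0     3 ]
R3 := R3 + 2·R2
  [ 1  -5/4  1/2     0  -1/2 ]
  [ 0     0    1  -1/2    -1 ]
  [ 0     0    0    -1     0 ]
  [ 0     0   -2     0     3 ]
R4 := R4 + 2·R2
  [ 1  -5/4  1/2     0  -1/2 ]
  [ 0     0    1  -1/2    -1 ]
  [ 0     0    0    -1     0 ]
  [ 0     0    0    -1     1 ]
R3 := -1·R3
  [ 1  -5/4  1/2     0  -1/2 ]
  [ 0     0    1  -1/2    -1 ]
  [ 0     0    0     1     0 ]
  [ 0     0    0    -1     1 ]
R4 := R4 + R3
  [ 1  -5/4  1/2     0  -1/2 ]
  [ 0     0    1  -1/2    -1 ]
  [ 0     0    0     1     0 ]
  [ 0     0    0     0     1 ]
R2 := R2 + R4
  [ 1  -5/4  1/2     0  -1/2 ]
  [ 0     0    1  -1/2     0 ]
  [ 0     0    0     1     0 ]
  [ 0     0    0     0     1 ]
R1 := R1 + 1/2·R4
  [ 1  -5/4  1/2     0  0 ]
  [ 0     0    1  -1/2  0 ]
  [ 0     0    0     1  0 ]
  [ 0     0    0     0  1 ]
R2 := R2 + 1/2·R3
  [ 1  -5/4  1/2  0  0 ]
  [ 0     0    1  0  0 ]
  [ 0     0    0  1  0 ]
  [ 0     0    0  0  1 ]
R1 := R1 − 1/2·R2
  [ 1  -5/4  0  0  0 ]
  [ 0     0  1  0  0 ]
  [ 0     0  0  1  0 ]
  [ 0     0  0  0  1 ]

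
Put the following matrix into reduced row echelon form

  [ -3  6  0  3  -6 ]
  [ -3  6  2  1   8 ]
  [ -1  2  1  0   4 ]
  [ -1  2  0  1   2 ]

[[1, -2, 0, -1, 0], [0, 0, 1, -1, 0], [0, 0, 0, 0, 1], [0, 0, 0, 0, 0]]

Multiply R1 by -1/3.
  [  1  -2  0  -1  2 ]
  [ -3   6  2   1  8 ]
  [ -1   2  1   0  4 ]
  [ -1   2  0   1  2 ]
Add 3 times R1 to R2.
  [  1  -2  0  -1   2 ]
  [  0   0  2  -2  14 ]
  [ -1   2  1   0   4 ]
  [ -1   2  0   1   2 ]
Add R1 to R3.
  [  1  -2  0  -1   2 ]
  [  0   0  2  -2  14 ]
  [  0   0  1  -1   6 ]
  [ -1   2  0   1   2 ]
Add R1 to R4.
  [ 1  -2  0  -1   2 ]
  [ 0   0  2  -2  14 ]
  [ 0   0  1  -1   6 ]
  [ 0   0  0   0   4 ]
Multiply R2 by 1/2.
  [ 1  -2  0  -1  2 ]
  [ 0   0  1  -1  7 ]
  [ 0   0  1  -1  6 ]
  [ 0   0  0   0  4 ]
Subtract R2 from R3.
  [ 1  -2  0  -1   2 ]
  [ 0   0  1  -1   7 ]
  [ 0   0  0   0  -1 ]
  [ 0   0  0   0   4 ]
Multiply R3 by -1.
  [ 1  -2  0  -1  2 ]
  [ 0   0  1  -1  7 ]
  [ 0   0  0   0  1 ]
  [ 0   0  0   0  4 ]
Subtract 4 times R3 from R4.
  [ 1  -2  0  -1  2 ]
  [ 0   0  1  -1  7 ]
  [ 0   0  0   0  1 ]
  [ 0   0  0   0  0 ]
Subtract 7 times R3 from R2.
  [ 1  -2  0  -1  2 ]
  [ 0   0  1  -1  0 ]
  [ 0   0  0   0  1 ]
  [ 0   0  0   0  0 ]
Subtract 2 times R3 from R1.
  [ 1  -2  0  -1  0 ]
  [ 0   0  1  -1  0 ]
  [ 0   0  0   0  1 ]
  [ 0   0  0   0  0 ]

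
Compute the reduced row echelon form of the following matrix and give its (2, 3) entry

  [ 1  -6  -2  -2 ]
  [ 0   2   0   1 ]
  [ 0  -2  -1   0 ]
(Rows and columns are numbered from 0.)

R2 -> 1/2·R2
R3 -> R3 + 2·R2
R3 -> -1·R3
R1 -> R1 + 2·R3
R1 -> R1 + 6·R2

-1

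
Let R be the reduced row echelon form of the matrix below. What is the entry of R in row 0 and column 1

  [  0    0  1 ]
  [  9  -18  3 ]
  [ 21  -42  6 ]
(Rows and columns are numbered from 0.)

R1 ↔ R2
  [  9  -18  3 ]
  [  0    0  1 ]
  [ 21  -42  6 ]
R1 := 1/9·R1
  [  1   -2  1/3 ]
  [  0    0    1 ]
  [ 21  -42    6 ]
R3 := R3 − 21·R1
  [ 1  -2  1/3 ]
  [ 0   0    1 ]
  [ 0   0   -1 ]
R3 := R3 + R2
  [ 1  -2  1/3 ]
  [ 0   0    1 ]
  [ 0   0    0 ]
R1 := R1 − 1/3·R2
  [ 1  -2  0 ]
  [ 0   0  1 ]
  [ 0   0  0 ]

-2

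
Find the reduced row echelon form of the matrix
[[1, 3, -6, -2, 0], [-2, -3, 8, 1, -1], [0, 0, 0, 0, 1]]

[[1, 0, -2, 1, 0], [0, 1, -4/3, -1, 0], [0, 0, 0, 0, 1]]

Add 2 times ρ1 to ρ2.
Multiply ρ2 by 1/3.
Add 1/3 times ρ3 to ρ2.
Subtract 3 times ρ2 from ρ1.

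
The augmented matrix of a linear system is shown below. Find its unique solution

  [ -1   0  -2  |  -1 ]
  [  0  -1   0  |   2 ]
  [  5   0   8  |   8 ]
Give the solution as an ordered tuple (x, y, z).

(4, -2, -3/2)

R1 := -1·R1
  [ 1   0  2  |  1 ]
  [ 0  -1  0  |  2 ]
  [ 5   0  8  |  8 ]
R3 := R3 − 5·R1
  [ 1   0   2  |  1 ]
  [ 0  -1   0  |  2 ]
  [ 0   0  -2  |  3 ]
R2 := -1·R2
  [ 1  0   2  |   1 ]
  [ 0  1   0  |  -2 ]
  [ 0  0  -2  |   3 ]
R3 := -1/2·R3
  [ 1  0  2  |     1 ]
  [ 0  1  0  |    -2 ]
  [ 0  0  1  |  -3/2 ]
R1 := R1 − 2·R3
  [ 1  0  0  |     4 ]
  [ 0  1  0  |    -2 ]
  [ 0  0  1  |  -3/2 ]
Reading off the last column: x = 4, y = -2, z = -3/2.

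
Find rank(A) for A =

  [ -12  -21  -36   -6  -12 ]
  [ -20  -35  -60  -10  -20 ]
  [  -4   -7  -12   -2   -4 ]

rank = 1

Multiply ρ1 by -1/12.
  [   1  7/4    3  1/2    1 ]
  [ -20  -35  -60  -10  -20 ]
  [  -4   -7  -12   -2   -4 ]
Add 20 times ρ1 to ρ2.
  [  1  7/4    3  1/2   1 ]
  [  0    0    0    0   0 ]
  [ -4   -7  -12   -2  -4 ]
Add 4 times ρ1 to ρ3.
  [ 1  7/4  3  1/2  1 ]
  [ 0    0  0    0  0 ]
  [ 0    0  0    0  0 ]
The reduced form has 1 nonzero row.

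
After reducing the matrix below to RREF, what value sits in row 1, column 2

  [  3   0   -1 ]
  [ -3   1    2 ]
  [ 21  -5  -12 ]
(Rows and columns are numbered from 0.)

1

r1 -> 1/3·r1
r2 -> r2 + 3·r1
r3 -> r3 − 21·r1
r3 -> r3 + 5·r2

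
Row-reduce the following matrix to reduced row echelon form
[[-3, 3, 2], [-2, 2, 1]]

Multiply ρ1 by -1/3.
  [  1  -1  -2/3 ]
  [ -2   2     1 ]
Add 2 times ρ1 to ρ2.
  [ 1  -1  -2/3 ]
  [ 0   0  -1/3 ]
Multiply ρ2 by -3.
  [ 1  -1  -2/3 ]
  [ 0   0     1 ]
Add 2/3 times ρ2 to ρ1.
  [ 1  -1  0 ]
  [ 0   0  1 ]

[[1, -1, 0], [0, 0, 1]]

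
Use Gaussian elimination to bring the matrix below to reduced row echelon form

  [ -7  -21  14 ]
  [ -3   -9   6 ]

[[1, 3, -2], [0, 0, 0]]

R1 ← -1/7·R1
  [  1   3  -2 ]
  [ -3  -9   6 ]
R2 ← R2 + 3·R1
  [ 1  3  -2 ]
  [ 0  0   0 ]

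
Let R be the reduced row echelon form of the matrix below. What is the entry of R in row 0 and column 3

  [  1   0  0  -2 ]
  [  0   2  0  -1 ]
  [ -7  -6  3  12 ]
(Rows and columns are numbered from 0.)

-2

R3 -> R3 + 7·R1
  [ 1   0  0  -2 ]
  [ 0   2  0  -1 ]
  [ 0  -6  3  -2 ]
R2 -> 1/2·R2
  [ 1   0  0    -2 ]
  [ 0   1  0  -1/2 ]
  [ 0  -6  3    -2 ]
R3 -> R3 + 6·R2
  [ 1  0  0    -2 ]
  [ 0  1  0  -1/2 ]
  [ 0  0  3    -5 ]
R3 -> 1/3·R3
  [ 1  0  0    -2 ]
  [ 0  1  0  -1/2 ]
  [ 0  0  1  -5/3 ]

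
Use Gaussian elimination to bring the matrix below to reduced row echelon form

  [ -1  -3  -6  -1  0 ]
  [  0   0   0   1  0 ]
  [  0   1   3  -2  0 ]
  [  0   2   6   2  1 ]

ρ1 -> -1·ρ1
ρ2 <-> ρ3
ρ4 -> ρ4 − 2·ρ2
ρ4 -> ρ4 − 6·ρ3
ρ2 -> ρ2 + 2·ρ3
ρ1 -> ρ1 − ρ3
ρ1 -> ρ1 − 3·ρ2

[[1, 0, -3, 0, 0], [0, 1, 3, 0, 0], [0, 0, 0, 1, 0], [0, 0, 0, 0, 1]]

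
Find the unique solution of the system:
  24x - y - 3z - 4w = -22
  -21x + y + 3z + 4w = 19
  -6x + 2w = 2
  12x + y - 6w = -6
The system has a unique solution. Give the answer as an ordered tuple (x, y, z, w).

(-1, -6, 4, -2)

Form the augmented matrix and row-reduce:
  [  24  -1  -3  -4  |  -22 ]
  [ -21   1   3   4  |   19 ]
  [  -6   0   0   2  |    2 ]
  [  12   1   0  -6  |   -6 ]
R1 := 1/24·R1
R2 := R2 + 21·R1
R3 := R3 + 6·R1
R4 := R4 − 12·R1
R2 := 8·R2
R3 := R3 + 1/4·R2
R4 := R4 − 3/2·R2
R3 <=> R4
R3 := -1/3·R3
R4 := 1/2·R4
R3 := R3 − 10/3·R4
R2 := R2 − 4·R4
R1 := R1 + 1/6·R4
R2 := R2 − 3·R3
R1 := R1 + 1/8·R3
R1 := R1 + 1/24·R2
Reading off the last column: x = -1, y = -6, z = 4, w = -2.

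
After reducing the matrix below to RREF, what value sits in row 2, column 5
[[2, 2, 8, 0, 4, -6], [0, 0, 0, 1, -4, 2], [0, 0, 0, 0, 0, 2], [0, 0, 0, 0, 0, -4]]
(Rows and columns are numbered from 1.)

-4

Multiply ρ1 by 1/2.
  [ 1  1  4  0   2  -3 ]
  [ 0  0  0  1  -4   2 ]
  [ 0  0  0  0   0   2 ]
  [ 0  0  0  0   0  -4 ]
Multiply ρ3 by 1/2.
  [ 1  1  4  0   2  -3 ]
  [ 0  0  0  1  -4   2 ]
  [ 0  0  0  0   0   1 ]
  [ 0  0  0  0   0  -4 ]
Add 4 times ρ3 to ρ4.
  [ 1  1  4  0   2  -3 ]
  [ 0  0  0  1  -4   2 ]
  [ 0  0  0  0   0   1 ]
  [ 0  0  0  0   0   0 ]
Subtract 2 times ρ3 from ρ2.
  [ 1  1  4  0   2  -3 ]
  [ 0  0  0  1  -4   0 ]
  [ 0  0  0  0   0   1 ]
  [ 0  0  0  0   0   0 ]
Add 3 times ρ3 to ρ1.
  [ 1  1  4  0   2  0 ]
  [ 0  0  0  1  -4  0 ]
  [ 0  0  0  0   0  1 ]
  [ 0  0  0  0   0  0 ]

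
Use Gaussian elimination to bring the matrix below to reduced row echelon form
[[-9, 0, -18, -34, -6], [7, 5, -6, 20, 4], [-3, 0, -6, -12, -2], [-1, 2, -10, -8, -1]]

[[1, 0, 2, 0, 0], [0, 1, -4, 0, 0], [0, 0, 0, 1, 0], [0, 0, 0, 0, 1]]

Multiply R1 by -1/9.
  [  1  0    2  34/9  2/3 ]
  [  7  5   -6    20    4 ]
  [ -3  0   -6   -12   -2 ]
  [ -1  2  -10    -8   -1 ]
Subtract 7 times R1 from R2.
  [  1  0    2   34/9   2/3 ]
  [  0  5  -20  -58/9  -2/3 ]
  [ -3  0   -6    -12    -2 ]
  [ -1  2  -10     -8    -1 ]
Add 3 times R1 to R3.
  [  1  0    2   34/9   2/3 ]
  [  0  5  -20  -58/9  -2/3 ]
  [  0  0    0   -2/3     0 ]
  [ -1  2  -10     -8    -1 ]
Add R1 to R4.
  [ 1  0    2   34/9   2/3 ]
  [ 0  5  -20  -58/9  -2/3 ]
  [ 0  0    0   -2/3     0 ]
  [ 0  2   -8  -38/9  -1/3 ]
Multiply R2 by 1/5.
  [ 1  0   2    34/9    2/3 ]
  [ 0  1  -4  -58/45  -2/15 ]
  [ 0  0   0    -2/3      0 ]
  [ 0  2  -8   -38/9   -1/3 ]
Subtract 2 times R2 from R4.
  [ 1  0   2    34/9    2/3 ]
  [ 0  1  -4  -58/45  -2/15 ]
  [ 0  0   0    -2/3      0 ]
  [ 0  0   0  -74/45  -1/15 ]
Multiply R3 by -3/2.
  [ 1  0   2    34/9    2/3 ]
  [ 0  1  -4  -58/45  -2/15 ]
  [ 0  0   0       1      0 ]
  [ 0  0   0  -74/45  -1/15 ]
Add 74/45 times R3 to R4.
  [ 1  0   2    34/9    2/3 ]
  [ 0  1  -4  -58/45  -2/15 ]
  [ 0  0   0       1      0 ]
  [ 0  0   0       0  -1/15 ]
Multiply R4 by -15.
  [ 1  0   2    34/9    2/3 ]
  [ 0  1  -4  -58/45  -2/15 ]
  [ 0  0   0       1      0 ]
  [ 0  0   0       0      1 ]
Add 2/15 times R4 to R2.
  [ 1  0   2    34/9  2/3 ]
  [ 0  1  -4  -58/45    0 ]
  [ 0  0   0       1    0 ]
  [ 0  0   0       0    1 ]
Subtract 2/3 times R4 from R1.
  [ 1  0   2    34/9  0 ]
  [ 0  1  -4  -58/45  0 ]
  [ 0  0   0       1  0 ]
  [ 0  0   0       0  1 ]
Add 58/45 times R3 to R2.
  [ 1  0   2  34/9  0 ]
  [ 0  1  -4     0  0 ]
  [ 0  0   0     1  0 ]
  [ 0  0   0     0  1 ]
Subtract 34/9 times R3 from R1.
  [ 1  0   2  0  0 ]
  [ 0  1  -4  0  0 ]
  [ 0  0   0  1  0 ]
  [ 0  0   0  0  1 ]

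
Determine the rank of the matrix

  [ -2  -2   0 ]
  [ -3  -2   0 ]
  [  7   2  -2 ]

r1 ← -1/2·r1
  [  1   1   0 ]
  [ -3  -2   0 ]
  [  7   2  -2 ]
r2 ← r2 + 3·r1
  [ 1  1   0 ]
  [ 0  1   0 ]
  [ 7  2  -2 ]
r3 ← r3 − 7·r1
  [ 1   1   0 ]
  [ 0   1   0 ]
  [ 0  -5  -2 ]
r3 ← r3 + 5·r2
  [ 1  1   0 ]
  [ 0  1   0 ]
  [ 0  0  -2 ]
r3 ← -1/2·r3
  [ 1  1  0 ]
  [ 0  1  0 ]
  [ 0  0  1 ]
r1 ← r1 − r2
  [ 1  0  0 ]
  [ 0  1  0 ]
  [ 0  0  1 ]
The reduced form has 3 nonzero rows.

rank = 3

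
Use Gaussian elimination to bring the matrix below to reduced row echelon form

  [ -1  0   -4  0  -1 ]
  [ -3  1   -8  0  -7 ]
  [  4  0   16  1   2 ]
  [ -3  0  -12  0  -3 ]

[[1, 0, 4, 0, 1], [0, 1, 4, 0, -4], [0, 0, 0, 1, -2], [0, 0, 0, 0, 0]]

ρ1 -> -1·ρ1
  [  1  0    4  0   1 ]
  [ -3  1   -8  0  -7 ]
  [  4  0   16  1   2 ]
  [ -3  0  -12  0  -3 ]
ρ2 -> ρ2 + 3·ρ1
  [  1  0    4  0   1 ]
  [  0  1    4  0  -4 ]
  [  4  0   16  1   2 ]
  [ -3  0  -12  0  -3 ]
ρ3 -> ρ3 − 4·ρ1
  [  1  0    4  0   1 ]
  [  0  1    4  0  -4 ]
  [  0  0    0  1  -2 ]
  [ -3  0  -12  0  -3 ]
ρ4 -> ρ4 + 3·ρ1
  [ 1  0  4  0   1 ]
  [ 0  1  4  0  -4 ]
  [ 0  0  0  1  -2 ]
  [ 0  0  0  0   0 ]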